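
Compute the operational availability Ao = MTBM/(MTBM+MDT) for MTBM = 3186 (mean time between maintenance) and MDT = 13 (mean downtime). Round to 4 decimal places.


MTBM = 3186
MDT = 13
MTBM + MDT = 3199
Ao = 3186 / 3199
Ao = 0.9959

0.9959


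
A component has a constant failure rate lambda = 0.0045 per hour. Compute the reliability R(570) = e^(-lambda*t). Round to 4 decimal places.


lambda = 0.0045
t = 570
lambda * t = 2.565
R(t) = e^(-2.565)
R(t) = 0.0769

0.0769


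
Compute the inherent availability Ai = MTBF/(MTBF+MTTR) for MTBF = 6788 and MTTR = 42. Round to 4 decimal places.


MTBF = 6788
MTTR = 42
MTBF + MTTR = 6830
Ai = 6788 / 6830
Ai = 0.9939

0.9939


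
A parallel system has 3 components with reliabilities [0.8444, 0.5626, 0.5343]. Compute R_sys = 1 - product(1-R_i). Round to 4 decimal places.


Components: [0.8444, 0.5626, 0.5343]
(1 - 0.8444) = 0.1556, running product = 0.1556
(1 - 0.5626) = 0.4374, running product = 0.0681
(1 - 0.5343) = 0.4657, running product = 0.0317
Product of (1-R_i) = 0.0317
R_sys = 1 - 0.0317 = 0.9683

0.9683


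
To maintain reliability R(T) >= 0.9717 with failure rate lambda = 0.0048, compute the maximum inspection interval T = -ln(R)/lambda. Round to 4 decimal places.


R_target = 0.9717
lambda = 0.0048
-ln(0.9717) = 0.0287
T = 0.0287 / 0.0048
T = 5.9809

5.9809


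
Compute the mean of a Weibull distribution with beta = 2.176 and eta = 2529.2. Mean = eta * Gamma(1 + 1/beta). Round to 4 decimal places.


beta = 2.176, eta = 2529.2
1/beta = 0.4596
1 + 1/beta = 1.4596
Gamma(1.4596) = 0.8856
Mean = 2529.2 * 0.8856
Mean = 2239.8723

2239.8723


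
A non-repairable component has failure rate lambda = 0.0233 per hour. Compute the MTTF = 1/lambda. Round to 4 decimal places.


lambda = 0.0233
MTTF = 1 / 0.0233
MTTF = 42.9185

42.9185


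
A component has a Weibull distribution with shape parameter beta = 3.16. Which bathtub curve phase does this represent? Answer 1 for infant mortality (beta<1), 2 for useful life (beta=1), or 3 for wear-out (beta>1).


beta = 3.16
Compare beta to 1:
beta < 1 => infant mortality (phase 1)
beta = 1 => useful life (phase 2)
beta > 1 => wear-out (phase 3)
Since beta = 3.16, this is wear-out (increasing failure rate)
Phase = 3

3


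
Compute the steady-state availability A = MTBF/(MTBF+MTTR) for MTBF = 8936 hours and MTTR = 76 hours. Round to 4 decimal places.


MTBF = 8936
MTTR = 76
MTBF + MTTR = 9012
A = 8936 / 9012
A = 0.9916

0.9916


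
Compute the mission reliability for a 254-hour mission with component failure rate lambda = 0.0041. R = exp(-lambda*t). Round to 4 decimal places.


lambda = 0.0041
mission_time = 254
lambda * t = 0.0041 * 254 = 1.0414
R = exp(-1.0414)
R = 0.353

0.353


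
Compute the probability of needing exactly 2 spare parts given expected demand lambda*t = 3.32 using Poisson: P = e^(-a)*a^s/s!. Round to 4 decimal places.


a = 3.32, s = 2
e^(-a) = e^(-3.32) = 0.0362
a^s = 3.32^2 = 11.0224
s! = 2
P = 0.0362 * 11.0224 / 2
P = 0.1992

0.1992


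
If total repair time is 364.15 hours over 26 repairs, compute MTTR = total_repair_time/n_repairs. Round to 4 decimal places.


total_repair_time = 364.15
n_repairs = 26
MTTR = 364.15 / 26
MTTR = 14.0058

14.0058


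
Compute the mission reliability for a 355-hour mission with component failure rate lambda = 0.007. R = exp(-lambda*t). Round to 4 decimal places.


lambda = 0.007
mission_time = 355
lambda * t = 0.007 * 355 = 2.485
R = exp(-2.485)
R = 0.0833

0.0833


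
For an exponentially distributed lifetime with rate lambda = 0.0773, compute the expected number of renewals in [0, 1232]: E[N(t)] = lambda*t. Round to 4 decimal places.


lambda = 0.0773
t = 1232
E[N(t)] = lambda * t
E[N(t)] = 0.0773 * 1232
E[N(t)] = 95.2336

95.2336


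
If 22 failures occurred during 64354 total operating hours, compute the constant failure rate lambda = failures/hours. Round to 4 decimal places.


failures = 22
total_hours = 64354
lambda = 22 / 64354
lambda = 0.0003

0.0003


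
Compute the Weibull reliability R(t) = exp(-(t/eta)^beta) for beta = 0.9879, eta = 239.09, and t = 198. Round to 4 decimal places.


beta = 0.9879, eta = 239.09, t = 198
t/eta = 198 / 239.09 = 0.8281
(t/eta)^beta = 0.8281^0.9879 = 0.83
R(t) = exp(-0.83)
R(t) = 0.436

0.436


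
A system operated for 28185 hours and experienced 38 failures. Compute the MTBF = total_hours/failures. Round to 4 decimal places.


total_hours = 28185
failures = 38
MTBF = 28185 / 38
MTBF = 741.7105

741.7105


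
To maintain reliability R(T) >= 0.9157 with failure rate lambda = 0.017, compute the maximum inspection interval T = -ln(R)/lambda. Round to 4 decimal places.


R_target = 0.9157
lambda = 0.017
-ln(0.9157) = 0.0881
T = 0.0881 / 0.017
T = 5.1804

5.1804


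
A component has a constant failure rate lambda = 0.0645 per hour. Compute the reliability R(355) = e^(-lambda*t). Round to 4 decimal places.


lambda = 0.0645
t = 355
lambda * t = 22.8975
R(t) = e^(-22.8975)
R(t) = 0.0

0.0


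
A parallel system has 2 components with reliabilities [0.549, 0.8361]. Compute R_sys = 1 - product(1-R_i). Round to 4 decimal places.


Components: [0.549, 0.8361]
(1 - 0.549) = 0.451, running product = 0.451
(1 - 0.8361) = 0.1639, running product = 0.0739
Product of (1-R_i) = 0.0739
R_sys = 1 - 0.0739 = 0.9261

0.9261


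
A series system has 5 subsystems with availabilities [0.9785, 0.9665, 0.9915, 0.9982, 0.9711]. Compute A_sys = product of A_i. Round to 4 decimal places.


Subsystems: [0.9785, 0.9665, 0.9915, 0.9982, 0.9711]
After subsystem 1 (A=0.9785): product = 0.9785
After subsystem 2 (A=0.9665): product = 0.9457
After subsystem 3 (A=0.9915): product = 0.9377
After subsystem 4 (A=0.9982): product = 0.936
After subsystem 5 (A=0.9711): product = 0.9089
A_sys = 0.9089

0.9089


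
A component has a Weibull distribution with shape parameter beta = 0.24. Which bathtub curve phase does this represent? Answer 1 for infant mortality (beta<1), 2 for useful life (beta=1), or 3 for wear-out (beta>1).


beta = 0.24
Compare beta to 1:
beta < 1 => infant mortality (phase 1)
beta = 1 => useful life (phase 2)
beta > 1 => wear-out (phase 3)
Since beta = 0.24, this is infant mortality (decreasing failure rate)
Phase = 1

1


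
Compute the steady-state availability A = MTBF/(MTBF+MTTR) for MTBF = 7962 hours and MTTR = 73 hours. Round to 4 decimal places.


MTBF = 7962
MTTR = 73
MTBF + MTTR = 8035
A = 7962 / 8035
A = 0.9909

0.9909


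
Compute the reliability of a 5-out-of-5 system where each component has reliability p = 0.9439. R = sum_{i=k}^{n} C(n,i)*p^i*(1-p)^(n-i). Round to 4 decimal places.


k = 5, n = 5, p = 0.9439
i=5: C(5,5)=1 * 0.9439^5 * 0.0561^0 = 0.7493
R = sum of terms = 0.7493

0.7493


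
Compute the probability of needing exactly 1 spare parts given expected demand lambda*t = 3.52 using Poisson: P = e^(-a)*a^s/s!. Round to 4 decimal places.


a = 3.52, s = 1
e^(-a) = e^(-3.52) = 0.0296
a^s = 3.52^1 = 3.52
s! = 1
P = 0.0296 * 3.52 / 1
P = 0.1042

0.1042


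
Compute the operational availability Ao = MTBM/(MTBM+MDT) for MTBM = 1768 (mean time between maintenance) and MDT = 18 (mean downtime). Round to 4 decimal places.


MTBM = 1768
MDT = 18
MTBM + MDT = 1786
Ao = 1768 / 1786
Ao = 0.9899

0.9899


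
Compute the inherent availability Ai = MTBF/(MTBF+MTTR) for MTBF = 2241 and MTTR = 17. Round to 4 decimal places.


MTBF = 2241
MTTR = 17
MTBF + MTTR = 2258
Ai = 2241 / 2258
Ai = 0.9925

0.9925


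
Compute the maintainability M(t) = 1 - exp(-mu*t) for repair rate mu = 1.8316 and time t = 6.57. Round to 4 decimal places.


mu = 1.8316, t = 6.57
mu * t = 1.8316 * 6.57 = 12.0336
exp(-12.0336) = 0.0
M(t) = 1 - 0.0
M(t) = 1.0

1.0


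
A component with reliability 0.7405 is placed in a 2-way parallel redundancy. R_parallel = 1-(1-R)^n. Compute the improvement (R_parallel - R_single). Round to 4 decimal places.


R_single = 0.7405, n = 2
1 - R_single = 0.2595
(1 - R_single)^n = 0.2595^2 = 0.0673
R_parallel = 1 - 0.0673 = 0.9327
Improvement = 0.9327 - 0.7405
Improvement = 0.1922

0.1922


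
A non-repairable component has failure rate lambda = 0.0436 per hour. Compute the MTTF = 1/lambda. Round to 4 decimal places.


lambda = 0.0436
MTTF = 1 / 0.0436
MTTF = 22.9358

22.9358


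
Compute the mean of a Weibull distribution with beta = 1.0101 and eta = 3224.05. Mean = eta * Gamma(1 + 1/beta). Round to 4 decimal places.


beta = 1.0101, eta = 3224.05
1/beta = 0.99
1 + 1/beta = 1.99
Gamma(1.99) = 0.9958
Mean = 3224.05 * 0.9958
Mean = 3210.5531

3210.5531


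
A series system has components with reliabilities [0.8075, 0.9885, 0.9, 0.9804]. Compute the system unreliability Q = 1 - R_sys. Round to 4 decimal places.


Components: [0.8075, 0.9885, 0.9, 0.9804]
After component 1: product = 0.8075
After component 2: product = 0.7982
After component 3: product = 0.7184
After component 4: product = 0.7043
R_sys = 0.7043
Q = 1 - 0.7043 = 0.2957

0.2957


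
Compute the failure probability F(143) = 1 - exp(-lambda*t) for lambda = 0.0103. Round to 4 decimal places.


lambda = 0.0103, t = 143
lambda * t = 1.4729
exp(-1.4729) = 0.2293
F(t) = 1 - 0.2293
F(t) = 0.7707

0.7707


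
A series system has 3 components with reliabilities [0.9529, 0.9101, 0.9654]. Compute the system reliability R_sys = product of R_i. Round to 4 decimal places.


Components: [0.9529, 0.9101, 0.9654]
After component 1 (R=0.9529): product = 0.9529
After component 2 (R=0.9101): product = 0.8672
After component 3 (R=0.9654): product = 0.8372
R_sys = 0.8372

0.8372


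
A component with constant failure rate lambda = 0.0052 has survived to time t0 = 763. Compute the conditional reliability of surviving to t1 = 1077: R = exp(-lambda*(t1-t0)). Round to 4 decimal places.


lambda = 0.0052
t0 = 763, t1 = 1077
t1 - t0 = 314
lambda * (t1-t0) = 0.0052 * 314 = 1.6328
R = exp(-1.6328)
R = 0.1954

0.1954


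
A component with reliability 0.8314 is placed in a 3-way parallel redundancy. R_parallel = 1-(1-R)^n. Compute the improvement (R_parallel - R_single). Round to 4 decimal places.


R_single = 0.8314, n = 3
1 - R_single = 0.1686
(1 - R_single)^n = 0.1686^3 = 0.0048
R_parallel = 1 - 0.0048 = 0.9952
Improvement = 0.9952 - 0.8314
Improvement = 0.1638

0.1638


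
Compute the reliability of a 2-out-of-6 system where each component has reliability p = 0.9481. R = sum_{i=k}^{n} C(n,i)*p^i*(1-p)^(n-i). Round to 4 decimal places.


k = 2, n = 6, p = 0.9481
i=2: C(6,2)=15 * 0.9481^2 * 0.0519^4 = 0.0001
i=3: C(6,3)=20 * 0.9481^3 * 0.0519^3 = 0.0024
i=4: C(6,4)=15 * 0.9481^4 * 0.0519^2 = 0.0326
i=5: C(6,5)=6 * 0.9481^5 * 0.0519^1 = 0.2386
i=6: C(6,6)=1 * 0.9481^6 * 0.0519^0 = 0.7263
R = sum of terms = 1.0

1.0


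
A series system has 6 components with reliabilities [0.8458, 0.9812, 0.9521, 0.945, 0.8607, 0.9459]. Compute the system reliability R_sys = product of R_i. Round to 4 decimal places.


Components: [0.8458, 0.9812, 0.9521, 0.945, 0.8607, 0.9459]
After component 1 (R=0.8458): product = 0.8458
After component 2 (R=0.9812): product = 0.8299
After component 3 (R=0.9521): product = 0.7901
After component 4 (R=0.945): product = 0.7467
After component 5 (R=0.8607): product = 0.6427
After component 6 (R=0.9459): product = 0.6079
R_sys = 0.6079

0.6079


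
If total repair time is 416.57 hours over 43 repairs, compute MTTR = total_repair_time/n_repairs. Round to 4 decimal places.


total_repair_time = 416.57
n_repairs = 43
MTTR = 416.57 / 43
MTTR = 9.6877

9.6877


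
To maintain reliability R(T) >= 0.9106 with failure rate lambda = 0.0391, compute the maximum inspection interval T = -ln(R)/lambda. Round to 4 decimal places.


R_target = 0.9106
lambda = 0.0391
-ln(0.9106) = 0.0937
T = 0.0937 / 0.0391
T = 2.3952

2.3952


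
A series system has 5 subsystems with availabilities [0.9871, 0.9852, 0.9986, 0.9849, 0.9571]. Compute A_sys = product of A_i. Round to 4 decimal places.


Subsystems: [0.9871, 0.9852, 0.9986, 0.9849, 0.9571]
After subsystem 1 (A=0.9871): product = 0.9871
After subsystem 2 (A=0.9852): product = 0.9725
After subsystem 3 (A=0.9986): product = 0.9711
After subsystem 4 (A=0.9849): product = 0.9565
After subsystem 5 (A=0.9571): product = 0.9154
A_sys = 0.9154

0.9154


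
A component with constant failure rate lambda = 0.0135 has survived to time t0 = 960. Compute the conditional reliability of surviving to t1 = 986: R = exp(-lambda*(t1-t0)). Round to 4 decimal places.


lambda = 0.0135
t0 = 960, t1 = 986
t1 - t0 = 26
lambda * (t1-t0) = 0.0135 * 26 = 0.351
R = exp(-0.351)
R = 0.704

0.704


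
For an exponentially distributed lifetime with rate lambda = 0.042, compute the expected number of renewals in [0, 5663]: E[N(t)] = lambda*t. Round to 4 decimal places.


lambda = 0.042
t = 5663
E[N(t)] = lambda * t
E[N(t)] = 0.042 * 5663
E[N(t)] = 237.846

237.846


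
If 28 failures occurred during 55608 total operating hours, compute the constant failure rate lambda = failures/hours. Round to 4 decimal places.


failures = 28
total_hours = 55608
lambda = 28 / 55608
lambda = 0.0005

0.0005


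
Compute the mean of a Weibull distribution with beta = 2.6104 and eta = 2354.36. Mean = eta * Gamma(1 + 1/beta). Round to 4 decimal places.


beta = 2.6104, eta = 2354.36
1/beta = 0.3831
1 + 1/beta = 1.3831
Gamma(1.3831) = 0.8883
Mean = 2354.36 * 0.8883
Mean = 2091.4173

2091.4173


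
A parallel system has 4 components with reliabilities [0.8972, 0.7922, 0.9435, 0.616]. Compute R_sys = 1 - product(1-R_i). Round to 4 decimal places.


Components: [0.8972, 0.7922, 0.9435, 0.616]
(1 - 0.8972) = 0.1028, running product = 0.1028
(1 - 0.7922) = 0.2078, running product = 0.0214
(1 - 0.9435) = 0.0565, running product = 0.0012
(1 - 0.616) = 0.384, running product = 0.0005
Product of (1-R_i) = 0.0005
R_sys = 1 - 0.0005 = 0.9995

0.9995


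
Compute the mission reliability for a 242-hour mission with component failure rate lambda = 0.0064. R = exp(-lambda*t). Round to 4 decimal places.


lambda = 0.0064
mission_time = 242
lambda * t = 0.0064 * 242 = 1.5488
R = exp(-1.5488)
R = 0.2125

0.2125


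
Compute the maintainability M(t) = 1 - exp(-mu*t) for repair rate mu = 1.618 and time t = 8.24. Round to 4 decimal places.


mu = 1.618, t = 8.24
mu * t = 1.618 * 8.24 = 13.3323
exp(-13.3323) = 0.0
M(t) = 1 - 0.0
M(t) = 1.0

1.0


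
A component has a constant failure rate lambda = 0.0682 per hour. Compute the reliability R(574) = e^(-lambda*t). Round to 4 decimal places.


lambda = 0.0682
t = 574
lambda * t = 39.1468
R(t) = e^(-39.1468)
R(t) = 0.0

0.0


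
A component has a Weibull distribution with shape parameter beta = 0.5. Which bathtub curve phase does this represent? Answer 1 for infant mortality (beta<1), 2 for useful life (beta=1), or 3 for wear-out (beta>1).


beta = 0.5
Compare beta to 1:
beta < 1 => infant mortality (phase 1)
beta = 1 => useful life (phase 2)
beta > 1 => wear-out (phase 3)
Since beta = 0.5, this is infant mortality (decreasing failure rate)
Phase = 1

1


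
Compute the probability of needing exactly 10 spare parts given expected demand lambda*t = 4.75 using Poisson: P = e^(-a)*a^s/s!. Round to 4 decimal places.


a = 4.75, s = 10
e^(-a) = e^(-4.75) = 0.0087
a^s = 4.75^10 = 5847040.4222
s! = 3628800
P = 0.0087 * 5847040.4222 / 3628800
P = 0.0139

0.0139


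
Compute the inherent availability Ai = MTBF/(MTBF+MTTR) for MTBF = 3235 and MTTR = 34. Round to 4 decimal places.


MTBF = 3235
MTTR = 34
MTBF + MTTR = 3269
Ai = 3235 / 3269
Ai = 0.9896

0.9896


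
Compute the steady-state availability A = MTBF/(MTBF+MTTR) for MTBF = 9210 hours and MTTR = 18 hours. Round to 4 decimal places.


MTBF = 9210
MTTR = 18
MTBF + MTTR = 9228
A = 9210 / 9228
A = 0.998

0.998


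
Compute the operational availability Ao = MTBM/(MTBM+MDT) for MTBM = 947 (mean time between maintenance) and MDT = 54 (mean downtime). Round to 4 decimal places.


MTBM = 947
MDT = 54
MTBM + MDT = 1001
Ao = 947 / 1001
Ao = 0.9461

0.9461


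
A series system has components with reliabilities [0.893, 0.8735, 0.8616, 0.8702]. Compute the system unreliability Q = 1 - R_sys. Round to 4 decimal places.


Components: [0.893, 0.8735, 0.8616, 0.8702]
After component 1: product = 0.893
After component 2: product = 0.78
After component 3: product = 0.6721
After component 4: product = 0.5848
R_sys = 0.5848
Q = 1 - 0.5848 = 0.4152

0.4152


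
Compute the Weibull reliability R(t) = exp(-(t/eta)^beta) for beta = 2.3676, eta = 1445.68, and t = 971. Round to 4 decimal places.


beta = 2.3676, eta = 1445.68, t = 971
t/eta = 971 / 1445.68 = 0.6717
(t/eta)^beta = 0.6717^2.3676 = 0.3897
R(t) = exp(-0.3897)
R(t) = 0.6772

0.6772


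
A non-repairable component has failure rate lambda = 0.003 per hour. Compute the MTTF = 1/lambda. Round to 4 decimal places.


lambda = 0.003
MTTF = 1 / 0.003
MTTF = 333.3333

333.3333


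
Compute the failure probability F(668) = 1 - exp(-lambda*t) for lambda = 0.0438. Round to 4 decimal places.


lambda = 0.0438, t = 668
lambda * t = 29.2584
exp(-29.2584) = 0.0
F(t) = 1 - 0.0
F(t) = 1.0

1.0


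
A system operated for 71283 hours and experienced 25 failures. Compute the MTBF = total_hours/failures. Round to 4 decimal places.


total_hours = 71283
failures = 25
MTBF = 71283 / 25
MTBF = 2851.32

2851.32


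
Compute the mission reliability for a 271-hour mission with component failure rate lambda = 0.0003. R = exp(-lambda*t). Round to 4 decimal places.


lambda = 0.0003
mission_time = 271
lambda * t = 0.0003 * 271 = 0.0813
R = exp(-0.0813)
R = 0.9219

0.9219


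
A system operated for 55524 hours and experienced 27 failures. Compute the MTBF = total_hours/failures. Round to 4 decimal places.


total_hours = 55524
failures = 27
MTBF = 55524 / 27
MTBF = 2056.4444

2056.4444


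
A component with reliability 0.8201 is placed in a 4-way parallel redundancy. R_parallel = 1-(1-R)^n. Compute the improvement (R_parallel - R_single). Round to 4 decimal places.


R_single = 0.8201, n = 4
1 - R_single = 0.1799
(1 - R_single)^n = 0.1799^4 = 0.001
R_parallel = 1 - 0.001 = 0.999
Improvement = 0.999 - 0.8201
Improvement = 0.1789

0.1789


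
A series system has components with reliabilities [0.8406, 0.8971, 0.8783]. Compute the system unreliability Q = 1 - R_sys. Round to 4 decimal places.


Components: [0.8406, 0.8971, 0.8783]
After component 1: product = 0.8406
After component 2: product = 0.7541
After component 3: product = 0.6623
R_sys = 0.6623
Q = 1 - 0.6623 = 0.3377

0.3377


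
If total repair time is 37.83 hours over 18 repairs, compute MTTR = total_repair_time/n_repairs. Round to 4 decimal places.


total_repair_time = 37.83
n_repairs = 18
MTTR = 37.83 / 18
MTTR = 2.1017

2.1017


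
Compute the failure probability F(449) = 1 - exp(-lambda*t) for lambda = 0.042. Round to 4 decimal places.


lambda = 0.042, t = 449
lambda * t = 18.858
exp(-18.858) = 0.0
F(t) = 1 - 0.0
F(t) = 1.0

1.0


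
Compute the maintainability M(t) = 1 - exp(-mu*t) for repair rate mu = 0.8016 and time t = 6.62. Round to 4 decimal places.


mu = 0.8016, t = 6.62
mu * t = 0.8016 * 6.62 = 5.3066
exp(-5.3066) = 0.005
M(t) = 1 - 0.005
M(t) = 0.995

0.995


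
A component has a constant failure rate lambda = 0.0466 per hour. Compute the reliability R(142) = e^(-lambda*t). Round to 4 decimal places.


lambda = 0.0466
t = 142
lambda * t = 6.6172
R(t) = e^(-6.6172)
R(t) = 0.0013

0.0013


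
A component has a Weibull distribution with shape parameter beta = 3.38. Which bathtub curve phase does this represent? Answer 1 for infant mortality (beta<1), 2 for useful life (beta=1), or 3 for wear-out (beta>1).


beta = 3.38
Compare beta to 1:
beta < 1 => infant mortality (phase 1)
beta = 1 => useful life (phase 2)
beta > 1 => wear-out (phase 3)
Since beta = 3.38, this is wear-out (increasing failure rate)
Phase = 3

3


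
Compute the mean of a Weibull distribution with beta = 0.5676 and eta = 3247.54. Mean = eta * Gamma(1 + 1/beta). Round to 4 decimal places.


beta = 0.5676, eta = 3247.54
1/beta = 1.7618
1 + 1/beta = 2.7618
Gamma(2.7618) = 1.624
Mean = 3247.54 * 1.624
Mean = 5274.1064

5274.1064


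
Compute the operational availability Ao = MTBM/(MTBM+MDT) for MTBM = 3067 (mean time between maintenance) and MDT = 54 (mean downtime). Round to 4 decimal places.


MTBM = 3067
MDT = 54
MTBM + MDT = 3121
Ao = 3067 / 3121
Ao = 0.9827

0.9827


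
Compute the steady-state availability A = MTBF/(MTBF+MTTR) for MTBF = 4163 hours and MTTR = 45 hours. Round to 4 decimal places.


MTBF = 4163
MTTR = 45
MTBF + MTTR = 4208
A = 4163 / 4208
A = 0.9893

0.9893


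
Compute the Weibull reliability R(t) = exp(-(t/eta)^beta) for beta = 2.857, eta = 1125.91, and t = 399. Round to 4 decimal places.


beta = 2.857, eta = 1125.91, t = 399
t/eta = 399 / 1125.91 = 0.3544
(t/eta)^beta = 0.3544^2.857 = 0.0516
R(t) = exp(-0.0516)
R(t) = 0.9497

0.9497


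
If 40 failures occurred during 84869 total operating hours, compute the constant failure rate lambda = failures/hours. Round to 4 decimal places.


failures = 40
total_hours = 84869
lambda = 40 / 84869
lambda = 0.0005

0.0005


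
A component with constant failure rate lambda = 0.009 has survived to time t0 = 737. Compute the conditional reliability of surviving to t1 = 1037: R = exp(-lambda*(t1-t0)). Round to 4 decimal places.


lambda = 0.009
t0 = 737, t1 = 1037
t1 - t0 = 300
lambda * (t1-t0) = 0.009 * 300 = 2.7
R = exp(-2.7)
R = 0.0672

0.0672


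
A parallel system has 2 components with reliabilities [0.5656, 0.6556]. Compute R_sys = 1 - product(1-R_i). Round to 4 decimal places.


Components: [0.5656, 0.6556]
(1 - 0.5656) = 0.4344, running product = 0.4344
(1 - 0.6556) = 0.3444, running product = 0.1496
Product of (1-R_i) = 0.1496
R_sys = 1 - 0.1496 = 0.8504

0.8504


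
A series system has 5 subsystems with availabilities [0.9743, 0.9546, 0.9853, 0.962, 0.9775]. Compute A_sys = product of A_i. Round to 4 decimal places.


Subsystems: [0.9743, 0.9546, 0.9853, 0.962, 0.9775]
After subsystem 1 (A=0.9743): product = 0.9743
After subsystem 2 (A=0.9546): product = 0.9301
After subsystem 3 (A=0.9853): product = 0.9164
After subsystem 4 (A=0.962): product = 0.8816
After subsystem 5 (A=0.9775): product = 0.8617
A_sys = 0.8617

0.8617


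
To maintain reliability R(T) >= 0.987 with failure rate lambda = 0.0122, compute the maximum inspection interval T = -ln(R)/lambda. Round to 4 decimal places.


R_target = 0.987
lambda = 0.0122
-ln(0.987) = 0.0131
T = 0.0131 / 0.0122
T = 1.0726

1.0726


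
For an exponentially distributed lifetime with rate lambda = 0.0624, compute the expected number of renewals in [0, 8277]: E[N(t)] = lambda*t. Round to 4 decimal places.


lambda = 0.0624
t = 8277
E[N(t)] = lambda * t
E[N(t)] = 0.0624 * 8277
E[N(t)] = 516.4848

516.4848


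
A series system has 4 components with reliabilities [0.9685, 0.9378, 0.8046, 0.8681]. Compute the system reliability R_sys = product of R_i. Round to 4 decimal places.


Components: [0.9685, 0.9378, 0.8046, 0.8681]
After component 1 (R=0.9685): product = 0.9685
After component 2 (R=0.9378): product = 0.9083
After component 3 (R=0.8046): product = 0.7308
After component 4 (R=0.8681): product = 0.6344
R_sys = 0.6344

0.6344


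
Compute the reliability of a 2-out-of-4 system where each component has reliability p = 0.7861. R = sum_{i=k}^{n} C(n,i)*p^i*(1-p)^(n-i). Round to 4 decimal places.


k = 2, n = 4, p = 0.7861
i=2: C(4,2)=6 * 0.7861^2 * 0.2139^2 = 0.1696
i=3: C(4,3)=4 * 0.7861^3 * 0.2139^1 = 0.4156
i=4: C(4,4)=1 * 0.7861^4 * 0.2139^0 = 0.3819
R = sum of terms = 0.9671

0.9671


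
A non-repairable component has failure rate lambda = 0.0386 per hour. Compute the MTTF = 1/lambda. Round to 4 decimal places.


lambda = 0.0386
MTTF = 1 / 0.0386
MTTF = 25.9067

25.9067


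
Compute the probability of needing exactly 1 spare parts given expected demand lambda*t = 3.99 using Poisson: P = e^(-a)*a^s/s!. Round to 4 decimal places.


a = 3.99, s = 1
e^(-a) = e^(-3.99) = 0.0185
a^s = 3.99^1 = 3.99
s! = 1
P = 0.0185 * 3.99 / 1
P = 0.0738

0.0738


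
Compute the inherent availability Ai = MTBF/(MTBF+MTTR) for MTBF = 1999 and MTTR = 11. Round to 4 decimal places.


MTBF = 1999
MTTR = 11
MTBF + MTTR = 2010
Ai = 1999 / 2010
Ai = 0.9945

0.9945


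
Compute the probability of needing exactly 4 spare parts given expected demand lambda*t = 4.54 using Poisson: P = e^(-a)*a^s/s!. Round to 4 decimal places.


a = 4.54, s = 4
e^(-a) = e^(-4.54) = 0.0107
a^s = 4.54^4 = 424.8381
s! = 24
P = 0.0107 * 424.8381 / 24
P = 0.1889

0.1889


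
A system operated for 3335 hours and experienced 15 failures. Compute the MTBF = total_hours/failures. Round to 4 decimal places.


total_hours = 3335
failures = 15
MTBF = 3335 / 15
MTBF = 222.3333

222.3333


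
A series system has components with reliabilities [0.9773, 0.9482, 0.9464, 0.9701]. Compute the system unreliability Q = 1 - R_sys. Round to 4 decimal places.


Components: [0.9773, 0.9482, 0.9464, 0.9701]
After component 1: product = 0.9773
After component 2: product = 0.9267
After component 3: product = 0.877
After component 4: product = 0.8508
R_sys = 0.8508
Q = 1 - 0.8508 = 0.1492

0.1492


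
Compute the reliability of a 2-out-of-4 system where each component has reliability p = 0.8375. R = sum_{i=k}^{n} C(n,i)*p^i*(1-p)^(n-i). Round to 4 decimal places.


k = 2, n = 4, p = 0.8375
i=2: C(4,2)=6 * 0.8375^2 * 0.1625^2 = 0.1111
i=3: C(4,3)=4 * 0.8375^3 * 0.1625^1 = 0.3818
i=4: C(4,4)=1 * 0.8375^4 * 0.1625^0 = 0.492
R = sum of terms = 0.9849

0.9849


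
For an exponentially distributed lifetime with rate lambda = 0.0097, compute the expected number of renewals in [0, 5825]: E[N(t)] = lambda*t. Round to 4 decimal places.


lambda = 0.0097
t = 5825
E[N(t)] = lambda * t
E[N(t)] = 0.0097 * 5825
E[N(t)] = 56.5025

56.5025


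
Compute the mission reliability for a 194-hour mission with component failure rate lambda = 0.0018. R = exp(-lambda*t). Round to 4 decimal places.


lambda = 0.0018
mission_time = 194
lambda * t = 0.0018 * 194 = 0.3492
R = exp(-0.3492)
R = 0.7053

0.7053


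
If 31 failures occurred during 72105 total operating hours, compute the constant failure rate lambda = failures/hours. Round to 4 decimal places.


failures = 31
total_hours = 72105
lambda = 31 / 72105
lambda = 0.0004

0.0004


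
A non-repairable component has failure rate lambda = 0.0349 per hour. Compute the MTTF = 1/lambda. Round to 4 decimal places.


lambda = 0.0349
MTTF = 1 / 0.0349
MTTF = 28.6533

28.6533


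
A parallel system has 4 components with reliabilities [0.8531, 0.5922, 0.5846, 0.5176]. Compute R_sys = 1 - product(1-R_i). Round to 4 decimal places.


Components: [0.8531, 0.5922, 0.5846, 0.5176]
(1 - 0.8531) = 0.1469, running product = 0.1469
(1 - 0.5922) = 0.4078, running product = 0.0599
(1 - 0.5846) = 0.4154, running product = 0.0249
(1 - 0.5176) = 0.4824, running product = 0.012
Product of (1-R_i) = 0.012
R_sys = 1 - 0.012 = 0.988

0.988


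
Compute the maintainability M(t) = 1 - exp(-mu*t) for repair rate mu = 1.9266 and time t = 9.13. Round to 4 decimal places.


mu = 1.9266, t = 9.13
mu * t = 1.9266 * 9.13 = 17.5899
exp(-17.5899) = 0.0
M(t) = 1 - 0.0
M(t) = 1.0

1.0


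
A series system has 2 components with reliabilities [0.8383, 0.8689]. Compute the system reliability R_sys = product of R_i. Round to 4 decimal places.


Components: [0.8383, 0.8689]
After component 1 (R=0.8383): product = 0.8383
After component 2 (R=0.8689): product = 0.7284
R_sys = 0.7284

0.7284


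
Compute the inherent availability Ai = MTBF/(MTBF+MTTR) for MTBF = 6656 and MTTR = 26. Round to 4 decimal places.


MTBF = 6656
MTTR = 26
MTBF + MTTR = 6682
Ai = 6656 / 6682
Ai = 0.9961

0.9961


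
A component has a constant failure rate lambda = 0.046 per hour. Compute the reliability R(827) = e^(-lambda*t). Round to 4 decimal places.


lambda = 0.046
t = 827
lambda * t = 38.042
R(t) = e^(-38.042)
R(t) = 0.0

0.0


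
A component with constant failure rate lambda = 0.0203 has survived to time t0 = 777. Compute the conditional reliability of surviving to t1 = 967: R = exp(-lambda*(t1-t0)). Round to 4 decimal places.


lambda = 0.0203
t0 = 777, t1 = 967
t1 - t0 = 190
lambda * (t1-t0) = 0.0203 * 190 = 3.857
R = exp(-3.857)
R = 0.0211

0.0211


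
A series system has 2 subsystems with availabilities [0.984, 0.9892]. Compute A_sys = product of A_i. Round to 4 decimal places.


Subsystems: [0.984, 0.9892]
After subsystem 1 (A=0.984): product = 0.984
After subsystem 2 (A=0.9892): product = 0.9734
A_sys = 0.9734

0.9734


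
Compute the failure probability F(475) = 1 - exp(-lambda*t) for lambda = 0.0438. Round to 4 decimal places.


lambda = 0.0438, t = 475
lambda * t = 20.805
exp(-20.805) = 0.0
F(t) = 1 - 0.0
F(t) = 1.0

1.0


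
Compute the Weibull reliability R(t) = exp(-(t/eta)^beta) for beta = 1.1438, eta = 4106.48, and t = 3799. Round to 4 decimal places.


beta = 1.1438, eta = 4106.48, t = 3799
t/eta = 3799 / 4106.48 = 0.9251
(t/eta)^beta = 0.9251^1.1438 = 0.9148
R(t) = exp(-0.9148)
R(t) = 0.4006

0.4006


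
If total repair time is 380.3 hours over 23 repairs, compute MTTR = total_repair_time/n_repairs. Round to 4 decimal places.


total_repair_time = 380.3
n_repairs = 23
MTTR = 380.3 / 23
MTTR = 16.5348

16.5348


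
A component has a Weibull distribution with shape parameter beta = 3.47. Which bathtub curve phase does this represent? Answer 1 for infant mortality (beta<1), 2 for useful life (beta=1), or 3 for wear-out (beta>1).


beta = 3.47
Compare beta to 1:
beta < 1 => infant mortality (phase 1)
beta = 1 => useful life (phase 2)
beta > 1 => wear-out (phase 3)
Since beta = 3.47, this is wear-out (increasing failure rate)
Phase = 3

3


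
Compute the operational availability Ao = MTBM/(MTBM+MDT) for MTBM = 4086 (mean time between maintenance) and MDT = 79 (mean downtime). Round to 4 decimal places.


MTBM = 4086
MDT = 79
MTBM + MDT = 4165
Ao = 4086 / 4165
Ao = 0.981

0.981


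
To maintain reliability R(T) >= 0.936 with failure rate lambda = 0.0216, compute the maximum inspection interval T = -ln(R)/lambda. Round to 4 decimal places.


R_target = 0.936
lambda = 0.0216
-ln(0.936) = 0.0661
T = 0.0661 / 0.0216
T = 3.062

3.062


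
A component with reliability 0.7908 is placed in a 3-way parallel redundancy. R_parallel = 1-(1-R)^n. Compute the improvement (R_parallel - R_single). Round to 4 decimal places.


R_single = 0.7908, n = 3
1 - R_single = 0.2092
(1 - R_single)^n = 0.2092^3 = 0.0092
R_parallel = 1 - 0.0092 = 0.9908
Improvement = 0.9908 - 0.7908
Improvement = 0.2

0.2


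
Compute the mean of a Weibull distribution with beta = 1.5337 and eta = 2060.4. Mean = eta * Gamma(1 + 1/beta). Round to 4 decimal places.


beta = 1.5337, eta = 2060.4
1/beta = 0.652
1 + 1/beta = 1.652
Gamma(1.652) = 0.9004
Mean = 2060.4 * 0.9004
Mean = 1855.2331

1855.2331


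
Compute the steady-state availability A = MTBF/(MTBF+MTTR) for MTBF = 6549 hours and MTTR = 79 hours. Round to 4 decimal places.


MTBF = 6549
MTTR = 79
MTBF + MTTR = 6628
A = 6549 / 6628
A = 0.9881

0.9881


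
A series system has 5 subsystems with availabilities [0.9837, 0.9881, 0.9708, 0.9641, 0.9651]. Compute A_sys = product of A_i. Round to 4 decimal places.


Subsystems: [0.9837, 0.9881, 0.9708, 0.9641, 0.9651]
After subsystem 1 (A=0.9837): product = 0.9837
After subsystem 2 (A=0.9881): product = 0.972
After subsystem 3 (A=0.9708): product = 0.9436
After subsystem 4 (A=0.9641): product = 0.9097
After subsystem 5 (A=0.9651): product = 0.878
A_sys = 0.878

0.878


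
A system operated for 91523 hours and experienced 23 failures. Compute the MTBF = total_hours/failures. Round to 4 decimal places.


total_hours = 91523
failures = 23
MTBF = 91523 / 23
MTBF = 3979.2609

3979.2609


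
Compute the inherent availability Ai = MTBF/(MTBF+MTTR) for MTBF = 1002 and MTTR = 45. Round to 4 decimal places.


MTBF = 1002
MTTR = 45
MTBF + MTTR = 1047
Ai = 1002 / 1047
Ai = 0.957

0.957


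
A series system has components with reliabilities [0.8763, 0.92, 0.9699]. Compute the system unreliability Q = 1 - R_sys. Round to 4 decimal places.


Components: [0.8763, 0.92, 0.9699]
After component 1: product = 0.8763
After component 2: product = 0.8062
After component 3: product = 0.7819
R_sys = 0.7819
Q = 1 - 0.7819 = 0.2181

0.2181


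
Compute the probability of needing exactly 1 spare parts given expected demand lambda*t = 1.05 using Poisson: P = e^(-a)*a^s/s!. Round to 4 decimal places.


a = 1.05, s = 1
e^(-a) = e^(-1.05) = 0.3499
a^s = 1.05^1 = 1.05
s! = 1
P = 0.3499 * 1.05 / 1
P = 0.3674

0.3674


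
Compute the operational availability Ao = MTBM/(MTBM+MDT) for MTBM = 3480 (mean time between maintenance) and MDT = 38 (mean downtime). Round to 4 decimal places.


MTBM = 3480
MDT = 38
MTBM + MDT = 3518
Ao = 3480 / 3518
Ao = 0.9892

0.9892


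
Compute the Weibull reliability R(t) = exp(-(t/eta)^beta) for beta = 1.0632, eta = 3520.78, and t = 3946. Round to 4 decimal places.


beta = 1.0632, eta = 3520.78, t = 3946
t/eta = 3946 / 3520.78 = 1.1208
(t/eta)^beta = 1.1208^1.0632 = 1.1289
R(t) = exp(-1.1289)
R(t) = 0.3234

0.3234


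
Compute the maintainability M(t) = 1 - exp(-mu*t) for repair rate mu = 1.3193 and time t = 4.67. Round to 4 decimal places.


mu = 1.3193, t = 4.67
mu * t = 1.3193 * 4.67 = 6.1611
exp(-6.1611) = 0.0021
M(t) = 1 - 0.0021
M(t) = 0.9979

0.9979


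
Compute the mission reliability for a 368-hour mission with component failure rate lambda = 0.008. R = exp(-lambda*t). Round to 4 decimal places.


lambda = 0.008
mission_time = 368
lambda * t = 0.008 * 368 = 2.944
R = exp(-2.944)
R = 0.0527

0.0527


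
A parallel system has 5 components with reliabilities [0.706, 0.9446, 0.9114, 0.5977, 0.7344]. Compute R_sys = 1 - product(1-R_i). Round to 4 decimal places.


Components: [0.706, 0.9446, 0.9114, 0.5977, 0.7344]
(1 - 0.706) = 0.294, running product = 0.294
(1 - 0.9446) = 0.0554, running product = 0.0163
(1 - 0.9114) = 0.0886, running product = 0.0014
(1 - 0.5977) = 0.4023, running product = 0.0006
(1 - 0.7344) = 0.2656, running product = 0.0002
Product of (1-R_i) = 0.0002
R_sys = 1 - 0.0002 = 0.9998

0.9998


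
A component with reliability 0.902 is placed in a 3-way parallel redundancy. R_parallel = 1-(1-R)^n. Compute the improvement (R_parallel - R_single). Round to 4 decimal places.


R_single = 0.902, n = 3
1 - R_single = 0.098
(1 - R_single)^n = 0.098^3 = 0.0009
R_parallel = 1 - 0.0009 = 0.9991
Improvement = 0.9991 - 0.902
Improvement = 0.0971

0.0971


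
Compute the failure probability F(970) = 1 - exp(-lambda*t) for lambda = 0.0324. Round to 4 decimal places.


lambda = 0.0324, t = 970
lambda * t = 31.428
exp(-31.428) = 0.0
F(t) = 1 - 0.0
F(t) = 1.0

1.0


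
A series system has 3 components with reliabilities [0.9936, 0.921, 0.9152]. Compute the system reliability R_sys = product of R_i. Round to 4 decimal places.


Components: [0.9936, 0.921, 0.9152]
After component 1 (R=0.9936): product = 0.9936
After component 2 (R=0.921): product = 0.9151
After component 3 (R=0.9152): product = 0.8375
R_sys = 0.8375

0.8375


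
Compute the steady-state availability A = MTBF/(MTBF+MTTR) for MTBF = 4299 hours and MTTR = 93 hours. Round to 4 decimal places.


MTBF = 4299
MTTR = 93
MTBF + MTTR = 4392
A = 4299 / 4392
A = 0.9788

0.9788


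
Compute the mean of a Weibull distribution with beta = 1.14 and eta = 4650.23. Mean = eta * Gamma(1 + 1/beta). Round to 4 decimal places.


beta = 1.14, eta = 4650.23
1/beta = 0.8772
1 + 1/beta = 1.8772
Gamma(1.8772) = 0.9542
Mean = 4650.23 * 0.9542
Mean = 4437.0456

4437.0456


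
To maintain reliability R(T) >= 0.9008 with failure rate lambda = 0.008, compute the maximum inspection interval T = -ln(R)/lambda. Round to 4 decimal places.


R_target = 0.9008
lambda = 0.008
-ln(0.9008) = 0.1045
T = 0.1045 / 0.008
T = 13.059

13.059


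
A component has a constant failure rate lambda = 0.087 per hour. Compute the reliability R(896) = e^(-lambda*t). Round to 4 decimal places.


lambda = 0.087
t = 896
lambda * t = 77.952
R(t) = e^(-77.952)
R(t) = 0.0

0.0


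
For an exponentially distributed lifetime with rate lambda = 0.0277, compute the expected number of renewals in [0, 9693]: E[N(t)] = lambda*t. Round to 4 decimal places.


lambda = 0.0277
t = 9693
E[N(t)] = lambda * t
E[N(t)] = 0.0277 * 9693
E[N(t)] = 268.4961

268.4961


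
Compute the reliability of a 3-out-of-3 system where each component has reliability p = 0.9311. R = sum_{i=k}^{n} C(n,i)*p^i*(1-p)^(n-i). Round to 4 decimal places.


k = 3, n = 3, p = 0.9311
i=3: C(3,3)=1 * 0.9311^3 * 0.0689^0 = 0.8072
R = sum of terms = 0.8072

0.8072


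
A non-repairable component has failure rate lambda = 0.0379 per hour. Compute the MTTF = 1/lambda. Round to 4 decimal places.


lambda = 0.0379
MTTF = 1 / 0.0379
MTTF = 26.3852

26.3852


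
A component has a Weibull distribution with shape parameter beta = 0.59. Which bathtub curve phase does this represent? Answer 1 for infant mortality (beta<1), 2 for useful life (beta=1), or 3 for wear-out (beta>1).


beta = 0.59
Compare beta to 1:
beta < 1 => infant mortality (phase 1)
beta = 1 => useful life (phase 2)
beta > 1 => wear-out (phase 3)
Since beta = 0.59, this is infant mortality (decreasing failure rate)
Phase = 1

1


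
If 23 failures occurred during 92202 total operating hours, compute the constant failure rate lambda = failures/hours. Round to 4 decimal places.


failures = 23
total_hours = 92202
lambda = 23 / 92202
lambda = 0.0002

0.0002


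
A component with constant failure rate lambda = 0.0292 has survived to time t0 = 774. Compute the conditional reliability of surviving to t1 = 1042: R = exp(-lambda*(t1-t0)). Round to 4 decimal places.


lambda = 0.0292
t0 = 774, t1 = 1042
t1 - t0 = 268
lambda * (t1-t0) = 0.0292 * 268 = 7.8256
R = exp(-7.8256)
R = 0.0004

0.0004


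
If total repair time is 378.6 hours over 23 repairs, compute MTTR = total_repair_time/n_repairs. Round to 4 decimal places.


total_repair_time = 378.6
n_repairs = 23
MTTR = 378.6 / 23
MTTR = 16.4609

16.4609


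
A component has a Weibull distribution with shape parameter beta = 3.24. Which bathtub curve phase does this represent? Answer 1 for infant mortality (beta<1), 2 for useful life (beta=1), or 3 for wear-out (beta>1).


beta = 3.24
Compare beta to 1:
beta < 1 => infant mortality (phase 1)
beta = 1 => useful life (phase 2)
beta > 1 => wear-out (phase 3)
Since beta = 3.24, this is wear-out (increasing failure rate)
Phase = 3

3


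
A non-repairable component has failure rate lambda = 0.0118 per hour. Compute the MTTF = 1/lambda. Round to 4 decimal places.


lambda = 0.0118
MTTF = 1 / 0.0118
MTTF = 84.7458

84.7458


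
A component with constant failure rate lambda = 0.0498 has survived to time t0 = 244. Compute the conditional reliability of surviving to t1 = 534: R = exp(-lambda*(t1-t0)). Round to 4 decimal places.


lambda = 0.0498
t0 = 244, t1 = 534
t1 - t0 = 290
lambda * (t1-t0) = 0.0498 * 290 = 14.442
R = exp(-14.442)
R = 0.0

0.0


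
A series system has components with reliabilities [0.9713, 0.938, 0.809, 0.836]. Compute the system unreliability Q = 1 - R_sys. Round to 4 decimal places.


Components: [0.9713, 0.938, 0.809, 0.836]
After component 1: product = 0.9713
After component 2: product = 0.9111
After component 3: product = 0.7371
After component 4: product = 0.6162
R_sys = 0.6162
Q = 1 - 0.6162 = 0.3838

0.3838


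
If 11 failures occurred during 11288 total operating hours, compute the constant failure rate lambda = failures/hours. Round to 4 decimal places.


failures = 11
total_hours = 11288
lambda = 11 / 11288
lambda = 0.001

0.001
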